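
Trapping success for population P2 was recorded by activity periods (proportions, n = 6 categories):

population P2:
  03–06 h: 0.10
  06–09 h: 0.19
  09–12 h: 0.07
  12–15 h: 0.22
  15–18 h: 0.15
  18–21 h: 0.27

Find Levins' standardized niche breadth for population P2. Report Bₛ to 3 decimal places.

0.827

Σpᵢ² = 0.10² + 0.19² + 0.07² + 0.22² + 0.15² + 0.27² = 0.0100 + 0.0361 + 0.0049 + 0.0484 + 0.0225 + 0.0729 = 0.1948
B = 1 / 0.1948 = 5.13347
Bₛ = (B − 1)/(n − 1) = (5.13347 − 1)/(6 − 1) = 4.13347/5 = 0.82669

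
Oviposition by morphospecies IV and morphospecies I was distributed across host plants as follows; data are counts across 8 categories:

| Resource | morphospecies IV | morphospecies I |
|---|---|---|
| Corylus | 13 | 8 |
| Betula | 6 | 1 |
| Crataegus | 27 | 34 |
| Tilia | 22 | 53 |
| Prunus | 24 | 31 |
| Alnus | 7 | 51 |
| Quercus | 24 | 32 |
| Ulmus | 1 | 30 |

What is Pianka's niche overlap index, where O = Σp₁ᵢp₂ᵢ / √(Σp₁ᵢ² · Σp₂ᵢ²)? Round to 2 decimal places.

Proportions for morphospecies IV (n=124): 13/124=0.1048, 6/124=0.0484, 27/124=0.2177, 22/124=0.1774, 24/124=0.1935, 7/124=0.0565, 24/124=0.1935, 1/124=0.0081
Proportions for morphospecies I (n=240): 8/240=0.0333, 1/240=0.0042, 34/240=0.1417, 53/240=0.2208, 31/240=0.1292, 51/240=0.2125, 32/240=0.1333, 30/240=0.1250
Σ p₁ᵢp₂ᵢ = 0.003490 + 0.000203 + 0.030848 + 0.039170 + 0.025000 + 0.012006 + 0.025794 + 0.001013 = 0.137524
Σp_1ᵢ² = 0.1048² + 0.0484² + 0.2177² + 0.1774² + 0.1935² + 0.0565² + 0.1935² + 0.0081² = 0.010983 + 0.002343 + 0.047393 + 0.031471 + 0.037442 + 0.003192 + 0.037442 + 0.000066 = 0.170332
Σp_2ᵢ² = 0.0333² + 0.0042² + 0.1417² + 0.2208² + 0.1292² + 0.2125² + 0.1333² + 0.1250² = 0.001109 + 0.000018 + 0.020079 + 0.048753 + 0.016693 + 0.045156 + 0.017769 + 0.015625 = 0.165202
O = 0.137524 / √(0.170332 × 0.165202) = 0.137524 / 0.1677474 = 0.8198

0.82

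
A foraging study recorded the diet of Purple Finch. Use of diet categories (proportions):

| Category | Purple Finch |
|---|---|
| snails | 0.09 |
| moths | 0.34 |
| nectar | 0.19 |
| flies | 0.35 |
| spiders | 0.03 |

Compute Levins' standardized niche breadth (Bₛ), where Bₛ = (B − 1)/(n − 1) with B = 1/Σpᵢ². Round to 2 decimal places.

Σpᵢ² = 0.09² + 0.34² + 0.19² + 0.35² + 0.03² = 0.0081 + 0.1156 + 0.0361 + 0.1225 + 0.0009 = 0.2832
B = 1 / 0.2832 = 3.5311
Bₛ = (B − 1)/(n − 1) = (3.5311 − 1)/(5 − 1) = 2.5311/4 = 0.6328

0.63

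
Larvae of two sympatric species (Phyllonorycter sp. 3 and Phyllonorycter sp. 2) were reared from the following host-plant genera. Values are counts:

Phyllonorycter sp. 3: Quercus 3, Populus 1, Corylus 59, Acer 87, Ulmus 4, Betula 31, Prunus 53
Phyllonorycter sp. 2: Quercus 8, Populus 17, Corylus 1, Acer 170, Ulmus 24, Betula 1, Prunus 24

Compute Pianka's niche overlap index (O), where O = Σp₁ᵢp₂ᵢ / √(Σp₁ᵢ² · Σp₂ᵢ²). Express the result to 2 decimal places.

0.77

Proportions for Phyllonorycter sp. 3 (n=238): 3/238=0.0126, 1/238=0.0042, 59/238=0.2479, 87/238=0.3655, 4/238=0.0168, 31/238=0.1303, 53/238=0.2227
Proportions for Phyllonorycter sp. 2 (n=245): 8/245=0.0327, 17/245=0.0694, 1/245=0.0041, 170/245=0.6939, 24/245=0.0980, 1/245=0.0041, 24/245=0.0980
Σ p₁ᵢp₂ᵢ = 0.000412 + 0.000291 + 0.001016 + 0.253620 + 0.001646 + 0.000534 + 0.021825 = 0.279344
Σp_1ᵢ² = 0.0126² + 0.0042² + 0.2479² + 0.3655² + 0.0168² + 0.1303² + 0.2227² = 0.000159 + 0.000018 + 0.061454 + 0.133590 + 0.000282 + 0.016978 + 0.049595 = 0.262076
Σp_2ᵢ² = 0.0327² + 0.0694² + 0.0041² + 0.6939² + 0.0980² + 0.0041² + 0.0980² = 0.001069 + 0.004816 + 0.000017 + 0.481497 + 0.009604 + 0.000017 + 0.009604 = 0.506624
O = 0.279344 / √(0.262076 × 0.506624) = 0.279344 / 0.3643817 = 0.7666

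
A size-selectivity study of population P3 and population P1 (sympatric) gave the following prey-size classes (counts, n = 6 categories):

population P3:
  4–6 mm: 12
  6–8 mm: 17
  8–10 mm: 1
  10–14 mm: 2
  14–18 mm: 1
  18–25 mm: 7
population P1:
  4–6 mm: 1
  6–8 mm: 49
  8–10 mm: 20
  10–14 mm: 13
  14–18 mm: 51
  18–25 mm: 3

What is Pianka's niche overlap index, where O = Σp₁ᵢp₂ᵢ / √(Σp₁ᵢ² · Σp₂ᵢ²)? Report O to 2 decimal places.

Proportions for population P3 (n=40): 12/40=0.3000, 17/40=0.4250, 1/40=0.0250, 2/40=0.0500, 1/40=0.0250, 7/40=0.1750
Proportions for population P1 (n=137): 1/137=0.0073, 49/137=0.3577, 20/137=0.1460, 13/137=0.0949, 51/137=0.3723, 3/137=0.0219
Σ p₁ᵢp₂ᵢ = 0.002190 + 0.152023 + 0.003650 + 0.004745 + 0.009308 + 0.003833 = 0.175749
Σp_1ᵢ² = 0.3000² + 0.4250² + 0.0250² + 0.0500² + 0.0250² + 0.1750² = 0.090000 + 0.180625 + 0.000625 + 0.002500 + 0.000625 + 0.030625 = 0.305000
Σp_2ᵢ² = 0.0073² + 0.3577² + 0.1460² + 0.0949² + 0.3723² + 0.0219² = 0.000053 + 0.127949 + 0.021316 + 0.009006 + 0.138607 + 0.000480 = 0.297411
O = 0.175749 / √(0.305000 × 0.297411) = 0.175749 / 0.3011816 = 0.5835

0.58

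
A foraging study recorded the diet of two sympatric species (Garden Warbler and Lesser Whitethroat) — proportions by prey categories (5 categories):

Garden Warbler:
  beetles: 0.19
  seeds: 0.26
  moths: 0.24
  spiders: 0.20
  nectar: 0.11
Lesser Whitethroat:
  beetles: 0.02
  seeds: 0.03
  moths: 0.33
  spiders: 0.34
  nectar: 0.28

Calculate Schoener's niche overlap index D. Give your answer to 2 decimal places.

Σ|p₁ᵢ − p₂ᵢ| = 0.17 + 0.23 + 0.09 + 0.14 + 0.17 = 0.80
D = 1 − ½ × 0.80 = 1 − 0.400 = 0.6000

0.60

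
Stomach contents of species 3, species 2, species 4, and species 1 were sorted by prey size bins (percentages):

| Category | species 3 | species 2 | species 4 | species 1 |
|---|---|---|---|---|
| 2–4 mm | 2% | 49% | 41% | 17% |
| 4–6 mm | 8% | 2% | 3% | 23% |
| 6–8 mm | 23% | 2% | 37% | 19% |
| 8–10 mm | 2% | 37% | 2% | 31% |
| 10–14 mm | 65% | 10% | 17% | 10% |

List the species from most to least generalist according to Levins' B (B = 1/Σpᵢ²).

species 1 > species 4 > species 2 > species 3

Convert percentages to proportions (divide by 100).
Σp_3ᵢ² = 0.02² + 0.08² + 0.23² + 0.02² + 0.65² = 0.0004 + 0.0064 + 0.0529 + 0.0004 + 0.4225 = 0.4826
B_3 = 1 / 0.4826 = 2.0721
Σp_2ᵢ² = 0.49² + 0.02² + 0.02² + 0.37² + 0.10² = 0.2401 + 0.0004 + 0.0004 + 0.1369 + 0.0100 = 0.3878
B_2 = 1 / 0.3878 = 2.5786
Σp_4ᵢ² = 0.41² + 0.03² + 0.37² + 0.02² + 0.17² = 0.1681 + 0.0009 + 0.1369 + 0.0004 + 0.0289 = 0.3352
B_4 = 1 / 0.3352 = 2.9833
Σp_1ᵢ² = 0.17² + 0.23² + 0.19² + 0.31² + 0.10² = 0.0289 + 0.0529 + 0.0361 + 0.0961 + 0.0100 = 0.2240
B_1 = 1 / 0.2240 = 4.4643
Ranking by B (broadest → narrowest): species 1 (4.46) > species 4 (2.98) > species 2 (2.58) > species 3 (2.07)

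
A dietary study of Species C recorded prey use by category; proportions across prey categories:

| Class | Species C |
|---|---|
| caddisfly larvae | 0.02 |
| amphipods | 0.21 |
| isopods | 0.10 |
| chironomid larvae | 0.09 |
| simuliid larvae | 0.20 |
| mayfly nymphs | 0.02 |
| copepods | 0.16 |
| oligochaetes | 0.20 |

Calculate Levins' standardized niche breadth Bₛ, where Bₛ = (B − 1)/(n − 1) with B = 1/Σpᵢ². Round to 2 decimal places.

Σpᵢ² = 0.02² + 0.21² + 0.10² + 0.09² + 0.20² + 0.02² + 0.16² + 0.20² = 0.0004 + 0.0441 + 0.0100 + 0.0081 + 0.0400 + 0.0004 + 0.0256 + 0.0400 = 0.1686
B = 1 / 0.1686 = 5.9312
Bₛ = (B − 1)/(n − 1) = (5.9312 − 1)/(8 − 1) = 4.9312/7 = 0.7045

0.70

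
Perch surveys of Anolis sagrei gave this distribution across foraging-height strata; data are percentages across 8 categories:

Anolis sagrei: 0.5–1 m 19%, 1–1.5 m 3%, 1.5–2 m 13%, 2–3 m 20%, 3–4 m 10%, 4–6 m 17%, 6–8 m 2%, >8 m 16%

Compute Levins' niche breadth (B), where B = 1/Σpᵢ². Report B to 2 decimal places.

Convert percentages to proportions (divide by 100).
Σpᵢ² = 0.19² + 0.03² + 0.13² + 0.20² + 0.10² + 0.17² + 0.02² + 0.16² = 0.0361 + 0.0009 + 0.0169 + 0.0400 + 0.0100 + 0.0289 + 0.0004 + 0.0256 = 0.1588
B = 1 / 0.1588 = 6.2972

6.30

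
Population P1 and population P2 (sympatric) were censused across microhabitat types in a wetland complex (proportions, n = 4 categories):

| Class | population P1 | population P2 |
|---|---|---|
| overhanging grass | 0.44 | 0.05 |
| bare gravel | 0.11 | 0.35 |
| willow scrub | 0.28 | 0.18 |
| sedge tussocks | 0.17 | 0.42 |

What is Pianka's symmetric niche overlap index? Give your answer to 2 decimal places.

Σ p₁ᵢp₂ᵢ = 0.0220 + 0.0385 + 0.0504 + 0.0714 = 0.1823
Σp_1ᵢ² = 0.44² + 0.11² + 0.28² + 0.17² = 0.1936 + 0.0121 + 0.0784 + 0.0289 = 0.3130
Σp_2ᵢ² = 0.05² + 0.35² + 0.18² + 0.42² = 0.0025 + 0.1225 + 0.0324 + 0.1764 = 0.3338
O = 0.1823 / √(0.3130 × 0.3338) = 0.1823 / 0.32323 = 0.5640

0.56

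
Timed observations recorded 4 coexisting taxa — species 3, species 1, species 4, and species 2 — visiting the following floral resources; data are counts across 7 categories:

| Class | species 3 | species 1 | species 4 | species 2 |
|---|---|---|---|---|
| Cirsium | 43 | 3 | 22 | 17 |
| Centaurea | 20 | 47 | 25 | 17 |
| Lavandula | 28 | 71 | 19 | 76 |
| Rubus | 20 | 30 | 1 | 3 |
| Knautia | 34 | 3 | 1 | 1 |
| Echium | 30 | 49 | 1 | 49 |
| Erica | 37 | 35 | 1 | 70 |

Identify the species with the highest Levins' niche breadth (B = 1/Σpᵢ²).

species 3

Proportions for species 3 (n=212): 43/212=0.2028, 20/212=0.0943, 28/212=0.1321, 20/212=0.0943, 34/212=0.1604, 30/212=0.1415, 37/212=0.1745
Proportions for species 1 (n=238): 3/238=0.0126, 47/238=0.1975, 71/238=0.2983, 30/238=0.1261, 3/238=0.0126, 49/238=0.2059, 35/238=0.1471
Proportions for species 4 (n=70): 22/70=0.3143, 25/70=0.3571, 19/70=0.2714, 1/70=0.0143, 1/70=0.0143, 1/70=0.0143, 1/70=0.0143
Proportions for species 2 (n=233): 17/233=0.0730, 17/233=0.0730, 76/233=0.3262, 3/233=0.0129, 1/233=0.0043, 49/233=0.2103, 70/233=0.3004
Σp_3ᵢ² = 0.2028² + 0.0943² + 0.1321² + 0.0943² + 0.1604² + 0.1415² + 0.1745² = 0.041128 + 0.008892 + 0.017450 + 0.008892 + 0.025728 + 0.020022 + 0.030450 = 0.152562
B_3 = 1 / 0.152562 = 6.5547
Σp_1ᵢ² = 0.0126² + 0.1975² + 0.2983² + 0.1261² + 0.0126² + 0.2059² + 0.1471² = 0.000159 + 0.039006 + 0.088983 + 0.015901 + 0.000159 + 0.042395 + 0.021638 = 0.208241
B_1 = 1 / 0.208241 = 4.8021
Σp_4ᵢ² = 0.3143² + 0.3571² + 0.2714² + 0.0143² + 0.0143² + 0.0143² + 0.0143² = 0.098784 + 0.127520 + 0.073658 + 0.000204 + 0.000204 + 0.000204 + 0.000204 = 0.300778
B_4 = 1 / 0.300778 = 3.3247
Σp_2ᵢ² = 0.0730² + 0.0730² + 0.3262² + 0.0129² + 0.0043² + 0.2103² + 0.3004² = 0.005329 + 0.005329 + 0.106406 + 0.000166 + 0.000018 + 0.044226 + 0.090240 = 0.251714
B_2 = 1 / 0.251714 = 3.9728
Highest B → broadest niche (most generalist): species 3 (B = 6.55).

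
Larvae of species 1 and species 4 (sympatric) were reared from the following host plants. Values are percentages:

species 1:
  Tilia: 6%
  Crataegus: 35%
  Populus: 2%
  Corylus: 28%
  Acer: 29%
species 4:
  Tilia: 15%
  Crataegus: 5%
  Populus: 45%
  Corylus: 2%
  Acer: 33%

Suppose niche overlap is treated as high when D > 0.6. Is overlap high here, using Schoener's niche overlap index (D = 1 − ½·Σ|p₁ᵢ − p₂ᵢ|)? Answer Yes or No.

Convert percentages to proportions (divide by 100).
Σ|p₁ᵢ − p₂ᵢ| = 0.09 + 0.30 + 0.43 + 0.26 + 0.04 = 1.12
D = 1 − ½ × 1.12 = 1 − 0.560 = 0.4400
D = 0.4400 < 0.6 → No.

No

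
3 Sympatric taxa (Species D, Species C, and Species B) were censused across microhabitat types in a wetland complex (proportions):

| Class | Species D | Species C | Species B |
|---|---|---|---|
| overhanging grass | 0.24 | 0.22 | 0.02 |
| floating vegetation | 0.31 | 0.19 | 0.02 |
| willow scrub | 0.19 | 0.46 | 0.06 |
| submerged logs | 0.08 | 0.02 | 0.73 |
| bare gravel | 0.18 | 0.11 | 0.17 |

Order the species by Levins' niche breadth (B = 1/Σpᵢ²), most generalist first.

Σp_Dᵢ² = 0.24² + 0.31² + 0.19² + 0.08² + 0.18² = 0.0576 + 0.0961 + 0.0361 + 0.0064 + 0.0324 = 0.2286
B_D = 1 / 0.2286 = 4.3745
Σp_Cᵢ² = 0.22² + 0.19² + 0.46² + 0.02² + 0.11² = 0.0484 + 0.0361 + 0.2116 + 0.0004 + 0.0121 = 0.3086
B_C = 1 / 0.3086 = 3.2404
Σp_Bᵢ² = 0.02² + 0.02² + 0.06² + 0.73² + 0.17² = 0.0004 + 0.0004 + 0.0036 + 0.5329 + 0.0289 = 0.5662
B_B = 1 / 0.5662 = 1.7662
Ranking by B (broadest → narrowest): Species D (4.37) > Species C (3.24) > Species B (1.77)

Species D > Species C > Species B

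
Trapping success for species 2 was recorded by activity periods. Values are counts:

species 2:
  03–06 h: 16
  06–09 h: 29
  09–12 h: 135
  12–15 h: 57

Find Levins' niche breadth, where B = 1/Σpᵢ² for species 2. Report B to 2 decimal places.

Proportions for species 2 (n=237): 16/237=0.0675, 29/237=0.1224, 135/237=0.5696, 57/237=0.2405
Σpᵢ² = 0.0675² + 0.1224² + 0.5696² + 0.2405² = 0.004556 + 0.014982 + 0.324444 + 0.057840 = 0.401822
B = 1 / 0.401822 = 2.4887

2.49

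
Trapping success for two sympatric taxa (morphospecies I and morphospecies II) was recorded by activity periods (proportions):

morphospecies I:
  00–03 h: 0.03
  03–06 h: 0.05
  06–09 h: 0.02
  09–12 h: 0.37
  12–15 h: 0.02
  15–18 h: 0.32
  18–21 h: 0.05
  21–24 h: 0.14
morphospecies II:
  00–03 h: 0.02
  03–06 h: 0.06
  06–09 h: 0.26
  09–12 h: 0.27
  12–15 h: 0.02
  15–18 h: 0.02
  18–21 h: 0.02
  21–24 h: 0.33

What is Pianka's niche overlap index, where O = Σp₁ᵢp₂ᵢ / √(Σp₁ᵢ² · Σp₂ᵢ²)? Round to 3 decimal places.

0.626

Σ p₁ᵢp₂ᵢ = 0.0006 + 0.0030 + 0.0052 + 0.0999 + 0.0004 + 0.0064 + 0.0010 + 0.0462 = 0.1627
Σp_1ᵢ² = 0.03² + 0.05² + 0.02² + 0.37² + 0.02² + 0.32² + 0.05² + 0.14² = 0.0009 + 0.0025 + 0.0004 + 0.1369 + 0.0004 + 0.1024 + 0.0025 + 0.0196 = 0.2656
Σp_2ᵢ² = 0.02² + 0.06² + 0.26² + 0.27² + 0.02² + 0.02² + 0.02² + 0.33² = 0.0004 + 0.0036 + 0.0676 + 0.0729 + 0.0004 + 0.0004 + 0.0004 + 0.1089 = 0.2546
O = 0.1627 / √(0.2656 × 0.2546) = 0.1627 / 0.260042 = 0.62567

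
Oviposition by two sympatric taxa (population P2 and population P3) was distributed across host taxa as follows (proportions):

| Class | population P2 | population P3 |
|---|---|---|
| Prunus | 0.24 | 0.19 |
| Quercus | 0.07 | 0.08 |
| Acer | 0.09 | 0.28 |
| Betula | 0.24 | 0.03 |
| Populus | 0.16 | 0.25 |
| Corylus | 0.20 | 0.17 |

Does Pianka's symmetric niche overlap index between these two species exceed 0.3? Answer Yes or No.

Σ p₁ᵢp₂ᵢ = 0.0456 + 0.0056 + 0.0252 + 0.0072 + 0.0400 + 0.0340 = 0.1576
Σp_1ᵢ² = 0.24² + 0.07² + 0.09² + 0.24² + 0.16² + 0.20² = 0.0576 + 0.0049 + 0.0081 + 0.0576 + 0.0256 + 0.0400 = 0.1938
Σp_2ᵢ² = 0.19² + 0.08² + 0.28² + 0.03² + 0.25² + 0.17² = 0.0361 + 0.0064 + 0.0784 + 0.0009 + 0.0625 + 0.0289 = 0.2132
O = 0.1576 / √(0.1938 × 0.2132) = 0.1576 / 0.20327 = 0.7753
O = 0.7753 > 0.3 → Yes.

Yes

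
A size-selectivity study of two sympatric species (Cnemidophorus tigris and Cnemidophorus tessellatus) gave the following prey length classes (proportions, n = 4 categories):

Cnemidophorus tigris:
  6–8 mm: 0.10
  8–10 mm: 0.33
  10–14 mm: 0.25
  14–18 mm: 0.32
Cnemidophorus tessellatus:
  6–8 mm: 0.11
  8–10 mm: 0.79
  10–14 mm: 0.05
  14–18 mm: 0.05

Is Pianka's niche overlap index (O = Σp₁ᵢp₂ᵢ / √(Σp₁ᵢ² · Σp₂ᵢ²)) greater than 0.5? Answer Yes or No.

Σ p₁ᵢp₂ᵢ = 0.0110 + 0.2607 + 0.0125 + 0.0160 = 0.3002
Σp_1ᵢ² = 0.10² + 0.33² + 0.25² + 0.32² = 0.0100 + 0.1089 + 0.0625 + 0.1024 = 0.2838
Σp_2ᵢ² = 0.11² + 0.79² + 0.05² + 0.05² = 0.0121 + 0.6241 + 0.0025 + 0.0025 = 0.6412
O = 0.3002 / √(0.2838 × 0.6412) = 0.3002 / 0.42658 = 0.7037
O = 0.7037 > 0.5 → Yes.

Yes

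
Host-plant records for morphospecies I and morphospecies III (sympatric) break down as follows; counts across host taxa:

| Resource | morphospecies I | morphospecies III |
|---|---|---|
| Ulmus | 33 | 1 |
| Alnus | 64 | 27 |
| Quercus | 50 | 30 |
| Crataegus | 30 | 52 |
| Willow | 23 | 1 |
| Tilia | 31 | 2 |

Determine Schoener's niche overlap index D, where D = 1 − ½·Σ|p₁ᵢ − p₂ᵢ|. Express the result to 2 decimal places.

0.62

Proportions for morphospecies I (n=231): 33/231=0.1429, 64/231=0.2771, 50/231=0.2165, 30/231=0.1299, 23/231=0.0996, 31/231=0.1342
Proportions for morphospecies III (n=113): 1/113=0.0088, 27/113=0.2389, 30/113=0.2655, 52/113=0.4602, 1/113=0.0088, 2/113=0.0177
Σ|p₁ᵢ − p₂ᵢ| = 0.1341 + 0.0382 + 0.0490 + 0.3303 + 0.0908 + 0.1165 = 0.7589
D = 1 − ½ × 0.7589 = 1 − 0.37945 = 0.62055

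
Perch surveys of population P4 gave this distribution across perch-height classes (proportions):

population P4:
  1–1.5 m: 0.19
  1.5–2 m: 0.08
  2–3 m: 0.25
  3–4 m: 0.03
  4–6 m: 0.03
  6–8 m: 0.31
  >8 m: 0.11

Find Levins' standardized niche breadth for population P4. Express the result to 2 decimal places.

0.61

Σpᵢ² = 0.19² + 0.08² + 0.25² + 0.03² + 0.03² + 0.31² + 0.11² = 0.0361 + 0.0064 + 0.0625 + 0.0009 + 0.0009 + 0.0961 + 0.0121 = 0.2150
B = 1 / 0.2150 = 4.6512
Bₛ = (B − 1)/(n − 1) = (4.6512 − 1)/(7 − 1) = 3.6512/6 = 0.6085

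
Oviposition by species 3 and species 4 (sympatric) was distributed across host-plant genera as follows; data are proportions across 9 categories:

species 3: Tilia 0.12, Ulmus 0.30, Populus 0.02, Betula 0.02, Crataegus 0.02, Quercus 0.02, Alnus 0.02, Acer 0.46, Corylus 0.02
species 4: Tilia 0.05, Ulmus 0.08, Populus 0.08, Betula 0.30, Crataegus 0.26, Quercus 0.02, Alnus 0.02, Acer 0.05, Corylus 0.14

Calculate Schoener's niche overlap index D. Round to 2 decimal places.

0.30

Σ|p₁ᵢ − p₂ᵢ| = 0.07 + 0.22 + 0.06 + 0.28 + 0.24 + 0.00 + 0.00 + 0.41 + 0.12 = 1.40
D = 1 − ½ × 1.40 = 1 − 0.700 = 0.3000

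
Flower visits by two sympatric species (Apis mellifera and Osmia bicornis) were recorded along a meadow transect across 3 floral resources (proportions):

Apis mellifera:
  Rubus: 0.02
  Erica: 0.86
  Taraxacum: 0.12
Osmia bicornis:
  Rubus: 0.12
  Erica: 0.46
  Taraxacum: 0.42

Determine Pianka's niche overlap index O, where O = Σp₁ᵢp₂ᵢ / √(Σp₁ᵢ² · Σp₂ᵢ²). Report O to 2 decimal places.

Σ p₁ᵢp₂ᵢ = 0.0024 + 0.3956 + 0.0504 = 0.4484
Σp_1ᵢ² = 0.02² + 0.86² + 0.12² = 0.0004 + 0.7396 + 0.0144 = 0.7544
Σp_2ᵢ² = 0.12² + 0.46² + 0.42² = 0.0144 + 0.2116 + 0.1764 = 0.4024
O = 0.4484 / √(0.7544 × 0.4024) = 0.4484 / 0.55097 = 0.8138

0.81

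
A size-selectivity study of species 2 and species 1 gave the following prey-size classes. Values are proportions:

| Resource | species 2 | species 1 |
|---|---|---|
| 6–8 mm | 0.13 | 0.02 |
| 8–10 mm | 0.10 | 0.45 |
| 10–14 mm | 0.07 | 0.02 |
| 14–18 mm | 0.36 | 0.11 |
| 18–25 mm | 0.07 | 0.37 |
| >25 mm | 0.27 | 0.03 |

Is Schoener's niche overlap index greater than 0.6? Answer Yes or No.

Σ|p₁ᵢ − p₂ᵢ| = 0.11 + 0.35 + 0.05 + 0.25 + 0.30 + 0.24 = 1.30
D = 1 − ½ × 1.30 = 1 − 0.650 = 0.3500
D = 0.3500 < 0.6 → No.

No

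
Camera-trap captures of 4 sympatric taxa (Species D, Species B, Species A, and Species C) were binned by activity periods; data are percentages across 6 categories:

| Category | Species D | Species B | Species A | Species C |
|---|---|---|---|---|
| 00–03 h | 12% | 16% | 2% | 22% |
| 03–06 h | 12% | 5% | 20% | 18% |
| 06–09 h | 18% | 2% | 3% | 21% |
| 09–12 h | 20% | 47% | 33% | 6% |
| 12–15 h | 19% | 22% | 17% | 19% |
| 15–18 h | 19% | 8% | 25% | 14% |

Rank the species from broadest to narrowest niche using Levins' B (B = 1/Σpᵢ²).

Species D > Species C > Species A > Species B

Convert percentages to proportions (divide by 100).
Σp_Dᵢ² = 0.12² + 0.12² + 0.18² + 0.20² + 0.19² + 0.19² = 0.0144 + 0.0144 + 0.0324 + 0.0400 + 0.0361 + 0.0361 = 0.1734
B_D = 1 / 0.1734 = 5.7670
Σp_Bᵢ² = 0.16² + 0.05² + 0.02² + 0.47² + 0.22² + 0.08² = 0.0256 + 0.0025 + 0.0004 + 0.2209 + 0.0484 + 0.0064 = 0.3042
B_B = 1 / 0.3042 = 3.2873
Σp_Aᵢ² = 0.02² + 0.20² + 0.03² + 0.33² + 0.17² + 0.25² = 0.0004 + 0.0400 + 0.0009 + 0.1089 + 0.0289 + 0.0625 = 0.2416
B_A = 1 / 0.2416 = 4.1391
Σp_Cᵢ² = 0.22² + 0.18² + 0.21² + 0.06² + 0.19² + 0.14² = 0.0484 + 0.0324 + 0.0441 + 0.0036 + 0.0361 + 0.0196 = 0.1842
B_C = 1 / 0.1842 = 5.4289
Ranking by B (broadest → narrowest): Species D (5.77) > Species C (5.43) > Species A (4.14) > Species B (3.29)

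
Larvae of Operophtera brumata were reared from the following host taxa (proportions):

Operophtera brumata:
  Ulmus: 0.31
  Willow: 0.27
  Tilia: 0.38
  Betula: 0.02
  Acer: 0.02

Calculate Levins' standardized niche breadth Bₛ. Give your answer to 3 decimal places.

Σpᵢ² = 0.31² + 0.27² + 0.38² + 0.02² + 0.02² = 0.0961 + 0.0729 + 0.1444 + 0.0004 + 0.0004 = 0.3142
B = 1 / 0.3142 = 3.18269
Bₛ = (B − 1)/(n − 1) = (3.18269 − 1)/(5 − 1) = 2.18269/4 = 0.54567

0.546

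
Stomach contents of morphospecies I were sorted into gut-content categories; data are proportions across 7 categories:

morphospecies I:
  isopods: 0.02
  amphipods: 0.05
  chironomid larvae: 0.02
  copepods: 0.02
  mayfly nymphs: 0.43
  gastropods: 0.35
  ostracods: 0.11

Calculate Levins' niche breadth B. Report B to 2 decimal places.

3.09

Σpᵢ² = 0.02² + 0.05² + 0.02² + 0.02² + 0.43² + 0.35² + 0.11² = 0.0004 + 0.0025 + 0.0004 + 0.0004 + 0.1849 + 0.1225 + 0.0121 = 0.3232
B = 1 / 0.3232 = 3.0941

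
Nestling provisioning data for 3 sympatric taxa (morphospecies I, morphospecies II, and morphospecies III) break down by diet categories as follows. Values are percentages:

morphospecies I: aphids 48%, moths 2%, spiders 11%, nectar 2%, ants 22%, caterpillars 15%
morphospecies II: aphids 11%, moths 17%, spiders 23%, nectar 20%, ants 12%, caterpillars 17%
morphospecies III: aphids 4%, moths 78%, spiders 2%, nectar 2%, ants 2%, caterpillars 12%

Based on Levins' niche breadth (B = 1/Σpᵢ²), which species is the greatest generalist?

morphospecies II

Convert percentages to proportions (divide by 100).
Σp_Iᵢ² = 0.48² + 0.02² + 0.11² + 0.02² + 0.22² + 0.15² = 0.2304 + 0.0004 + 0.0121 + 0.0004 + 0.0484 + 0.0225 = 0.3142
B_I = 1 / 0.3142 = 3.1827
Σp_IIᵢ² = 0.11² + 0.17² + 0.23² + 0.20² + 0.12² + 0.17² = 0.0121 + 0.0289 + 0.0529 + 0.0400 + 0.0144 + 0.0289 = 0.1772
B_II = 1 / 0.1772 = 5.6433
Σp_IIIᵢ² = 0.04² + 0.78² + 0.02² + 0.02² + 0.02² + 0.12² = 0.0016 + 0.6084 + 0.0004 + 0.0004 + 0.0004 + 0.0144 = 0.6256
B_III = 1 / 0.6256 = 1.5985
Highest B → broadest niche (most generalist): morphospecies II (B = 5.64).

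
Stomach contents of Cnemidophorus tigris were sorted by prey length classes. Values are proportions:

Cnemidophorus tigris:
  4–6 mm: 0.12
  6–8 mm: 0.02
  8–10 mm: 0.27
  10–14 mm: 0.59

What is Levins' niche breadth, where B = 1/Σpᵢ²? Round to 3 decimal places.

2.295

Σpᵢ² = 0.12² + 0.02² + 0.27² + 0.59² = 0.0144 + 0.0004 + 0.0729 + 0.3481 = 0.4358
B = 1 / 0.4358 = 2.29463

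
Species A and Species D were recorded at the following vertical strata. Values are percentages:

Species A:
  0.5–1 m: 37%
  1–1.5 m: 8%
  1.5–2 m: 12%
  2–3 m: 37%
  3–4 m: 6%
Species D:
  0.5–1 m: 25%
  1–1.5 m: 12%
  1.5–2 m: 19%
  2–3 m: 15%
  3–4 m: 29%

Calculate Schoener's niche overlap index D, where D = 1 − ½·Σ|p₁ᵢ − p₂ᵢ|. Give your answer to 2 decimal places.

Convert percentages to proportions (divide by 100).
Σ|p₁ᵢ − p₂ᵢ| = 0.12 + 0.04 + 0.07 + 0.22 + 0.23 = 0.68
D = 1 − ½ × 0.68 = 1 − 0.340 = 0.6600

0.66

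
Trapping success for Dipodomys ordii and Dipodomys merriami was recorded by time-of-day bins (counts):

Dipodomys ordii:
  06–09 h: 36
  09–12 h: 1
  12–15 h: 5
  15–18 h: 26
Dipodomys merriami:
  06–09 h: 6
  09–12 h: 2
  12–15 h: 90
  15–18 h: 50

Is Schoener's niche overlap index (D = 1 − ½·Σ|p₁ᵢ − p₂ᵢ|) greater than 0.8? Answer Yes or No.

Proportions for Dipodomys ordii (n=68): 36/68=0.5294, 1/68=0.0147, 5/68=0.0735, 26/68=0.3824
Proportions for Dipodomys merriami (n=148): 6/148=0.0405, 2/148=0.0135, 90/148=0.6081, 50/148=0.3378
Σ|p₁ᵢ − p₂ᵢ| = 0.4889 + 0.0012 + 0.5346 + 0.0446 = 1.0693
D = 1 − ½ × 1.0693 = 1 − 0.53465 = 0.46535
D = 0.46535 < 0.8 → No.

No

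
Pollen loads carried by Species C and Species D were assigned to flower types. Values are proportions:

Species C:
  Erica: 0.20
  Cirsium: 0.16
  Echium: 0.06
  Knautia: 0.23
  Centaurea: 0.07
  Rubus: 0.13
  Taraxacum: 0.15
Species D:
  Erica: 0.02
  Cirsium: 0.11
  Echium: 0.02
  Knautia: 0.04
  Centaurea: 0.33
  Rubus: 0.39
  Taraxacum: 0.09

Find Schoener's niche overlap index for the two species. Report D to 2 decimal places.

Σ|p₁ᵢ − p₂ᵢ| = 0.18 + 0.05 + 0.04 + 0.19 + 0.26 + 0.26 + 0.06 = 1.04
D = 1 − ½ × 1.04 = 1 − 0.520 = 0.4800

0.48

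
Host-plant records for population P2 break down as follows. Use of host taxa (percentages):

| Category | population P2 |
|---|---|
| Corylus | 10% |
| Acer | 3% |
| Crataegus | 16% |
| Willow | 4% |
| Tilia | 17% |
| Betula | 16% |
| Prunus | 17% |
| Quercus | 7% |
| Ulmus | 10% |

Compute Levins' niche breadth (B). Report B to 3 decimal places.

Convert percentages to proportions (divide by 100).
Σpᵢ² = 0.10² + 0.03² + 0.16² + 0.04² + 0.17² + 0.16² + 0.17² + 0.07² + 0.10² = 0.0100 + 0.0009 + 0.0256 + 0.0016 + 0.0289 + 0.0256 + 0.0289 + 0.0049 + 0.0100 = 0.1364
B = 1 / 0.1364 = 7.33138

7.331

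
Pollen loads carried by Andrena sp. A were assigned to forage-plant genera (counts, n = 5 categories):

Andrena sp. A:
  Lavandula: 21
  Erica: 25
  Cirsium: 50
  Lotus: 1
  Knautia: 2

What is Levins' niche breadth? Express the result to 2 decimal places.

2.74

Proportions for Andrena sp. A (n=99): 21/99=0.2121, 25/99=0.2525, 50/99=0.5051, 1/99=0.0101, 2/99=0.0202
Σpᵢ² = 0.2121² + 0.2525² + 0.5051² + 0.0101² + 0.0202² = 0.044986 + 0.063756 + 0.255126 + 0.000102 + 0.000408 = 0.364378
B = 1 / 0.364378 = 2.7444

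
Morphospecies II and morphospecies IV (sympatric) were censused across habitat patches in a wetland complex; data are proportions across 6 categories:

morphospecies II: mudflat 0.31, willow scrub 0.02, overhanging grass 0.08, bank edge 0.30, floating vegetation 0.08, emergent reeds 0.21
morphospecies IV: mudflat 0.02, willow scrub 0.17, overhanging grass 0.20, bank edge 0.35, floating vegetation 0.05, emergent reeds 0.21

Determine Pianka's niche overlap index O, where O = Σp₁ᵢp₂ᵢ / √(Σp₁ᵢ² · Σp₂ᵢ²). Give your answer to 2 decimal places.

Σ p₁ᵢp₂ᵢ = 0.0062 + 0.0034 + 0.0160 + 0.1050 + 0.0040 + 0.0441 = 0.1787
Σp_1ᵢ² = 0.31² + 0.02² + 0.08² + 0.30² + 0.08² + 0.21² = 0.0961 + 0.0004 + 0.0064 + 0.0900 + 0.0064 + 0.0441 = 0.2434
Σp_2ᵢ² = 0.02² + 0.17² + 0.20² + 0.35² + 0.05² + 0.21² = 0.0004 + 0.0289 + 0.0400 + 0.1225 + 0.0025 + 0.0441 = 0.2384
O = 0.1787 / √(0.2434 × 0.2384) = 0.1787 / 0.24089 = 0.7418

0.74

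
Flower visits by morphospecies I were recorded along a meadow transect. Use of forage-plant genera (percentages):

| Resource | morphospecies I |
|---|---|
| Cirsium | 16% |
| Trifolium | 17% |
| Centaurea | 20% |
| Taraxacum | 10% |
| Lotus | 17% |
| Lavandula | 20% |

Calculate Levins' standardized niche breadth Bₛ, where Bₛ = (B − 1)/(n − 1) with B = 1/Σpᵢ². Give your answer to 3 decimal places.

Convert percentages to proportions (divide by 100).
Σpᵢ² = 0.16² + 0.17² + 0.20² + 0.10² + 0.17² + 0.20² = 0.0256 + 0.0289 + 0.0400 + 0.0100 + 0.0289 + 0.0400 = 0.1734
B = 1 / 0.1734 = 5.76701
Bₛ = (B − 1)/(n − 1) = (5.76701 − 1)/(6 − 1) = 4.76701/5 = 0.95340

0.953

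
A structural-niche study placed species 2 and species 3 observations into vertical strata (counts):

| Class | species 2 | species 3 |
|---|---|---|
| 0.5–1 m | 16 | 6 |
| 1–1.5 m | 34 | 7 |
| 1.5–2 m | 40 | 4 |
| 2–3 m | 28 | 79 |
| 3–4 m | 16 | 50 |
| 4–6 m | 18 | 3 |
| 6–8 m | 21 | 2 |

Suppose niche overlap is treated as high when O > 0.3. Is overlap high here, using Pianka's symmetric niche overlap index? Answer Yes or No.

Yes

Proportions for species 2 (n=173): 16/173=0.0925, 34/173=0.1965, 40/173=0.2312, 28/173=0.1618, 16/173=0.0925, 18/173=0.1040, 21/173=0.1214
Proportions for species 3 (n=151): 6/151=0.0397, 7/151=0.0464, 4/151=0.0265, 79/151=0.5232, 50/151=0.3311, 3/151=0.0199, 2/151=0.0132
Σ p₁ᵢp₂ᵢ = 0.003672 + 0.009118 + 0.006127 + 0.084654 + 0.030627 + 0.002070 + 0.001602 = 0.137870
Σp_1ᵢ² = 0.0925² + 0.1965² + 0.2312² + 0.1618² + 0.0925² + 0.1040² + 0.1214² = 0.008556 + 0.038612 + 0.053453 + 0.026179 + 0.008556 + 0.010816 + 0.014738 = 0.160910
Σp_2ᵢ² = 0.0397² + 0.0464² + 0.0265² + 0.5232² + 0.3311² + 0.0199² + 0.0132² = 0.001576 + 0.002153 + 0.000702 + 0.273738 + 0.109627 + 0.000396 + 0.000174 = 0.388366
O = 0.137870 / √(0.160910 × 0.388366) = 0.137870 / 0.2499839 = 0.5515
O = 0.5515 > 0.3 → Yes.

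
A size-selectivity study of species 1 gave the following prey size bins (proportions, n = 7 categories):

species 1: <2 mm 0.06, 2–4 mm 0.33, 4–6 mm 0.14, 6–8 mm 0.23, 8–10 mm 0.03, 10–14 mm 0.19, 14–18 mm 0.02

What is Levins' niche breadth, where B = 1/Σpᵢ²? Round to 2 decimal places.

4.50

Σpᵢ² = 0.06² + 0.33² + 0.14² + 0.23² + 0.03² + 0.19² + 0.02² = 0.0036 + 0.1089 + 0.0196 + 0.0529 + 0.0009 + 0.0361 + 0.0004 = 0.2224
B = 1 / 0.2224 = 4.4964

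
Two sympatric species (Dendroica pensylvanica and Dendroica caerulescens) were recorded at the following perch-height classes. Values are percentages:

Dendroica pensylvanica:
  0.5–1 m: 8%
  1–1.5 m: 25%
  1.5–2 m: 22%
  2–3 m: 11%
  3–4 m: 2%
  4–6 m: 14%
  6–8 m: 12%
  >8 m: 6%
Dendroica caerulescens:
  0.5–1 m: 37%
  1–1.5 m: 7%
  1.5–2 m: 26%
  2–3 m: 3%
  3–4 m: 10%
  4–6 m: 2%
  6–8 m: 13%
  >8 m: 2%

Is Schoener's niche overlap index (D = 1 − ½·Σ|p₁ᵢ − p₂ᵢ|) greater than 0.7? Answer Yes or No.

Convert percentages to proportions (divide by 100).
Σ|p₁ᵢ − p₂ᵢ| = 0.29 + 0.18 + 0.04 + 0.08 + 0.08 + 0.12 + 0.01 + 0.04 = 0.84
D = 1 − ½ × 0.84 = 1 − 0.420 = 0.5800
D = 0.5800 < 0.7 → No.

No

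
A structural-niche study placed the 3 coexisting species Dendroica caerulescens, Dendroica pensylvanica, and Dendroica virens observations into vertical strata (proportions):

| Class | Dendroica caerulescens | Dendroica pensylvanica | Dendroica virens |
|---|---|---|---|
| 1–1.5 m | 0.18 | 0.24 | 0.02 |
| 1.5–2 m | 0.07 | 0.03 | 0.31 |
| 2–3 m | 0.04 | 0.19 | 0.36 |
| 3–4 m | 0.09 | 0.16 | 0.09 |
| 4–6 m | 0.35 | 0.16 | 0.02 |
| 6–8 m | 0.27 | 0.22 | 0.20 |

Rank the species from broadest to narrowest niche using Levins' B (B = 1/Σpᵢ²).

Σp_caerᵢ² = 0.18² + 0.07² + 0.04² + 0.09² + 0.35² + 0.27² = 0.0324 + 0.0049 + 0.0016 + 0.0081 + 0.1225 + 0.0729 = 0.2424
B_caer = 1 / 0.2424 = 4.1254
Σp_pensᵢ² = 0.24² + 0.03² + 0.19² + 0.16² + 0.16² + 0.22² = 0.0576 + 0.0009 + 0.0361 + 0.0256 + 0.0256 + 0.0484 = 0.1942
B_pens = 1 / 0.1942 = 5.1493
Σp_vireᵢ² = 0.02² + 0.31² + 0.36² + 0.09² + 0.02² + 0.20² = 0.0004 + 0.0961 + 0.1296 + 0.0081 + 0.0004 + 0.0400 = 0.2746
B_vire = 1 / 0.2746 = 3.6417
Ranking by B (broadest → narrowest): Dendroica pensylvanica (5.15) > Dendroica caerulescens (4.13) > Dendroica virens (3.64)

Dendroica pensylvanica > Dendroica caerulescens > Dendroica virens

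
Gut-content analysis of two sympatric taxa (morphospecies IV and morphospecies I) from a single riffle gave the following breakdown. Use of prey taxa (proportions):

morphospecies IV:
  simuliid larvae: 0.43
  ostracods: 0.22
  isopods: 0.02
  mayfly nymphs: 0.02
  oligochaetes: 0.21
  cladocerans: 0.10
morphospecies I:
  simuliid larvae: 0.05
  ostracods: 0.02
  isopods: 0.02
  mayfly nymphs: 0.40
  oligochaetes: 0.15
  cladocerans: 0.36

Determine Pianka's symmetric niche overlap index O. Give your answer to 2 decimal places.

Σ p₁ᵢp₂ᵢ = 0.0215 + 0.0044 + 0.0004 + 0.0080 + 0.0315 + 0.0360 = 0.1018
Σp_1ᵢ² = 0.43² + 0.22² + 0.02² + 0.02² + 0.21² + 0.10² = 0.1849 + 0.0484 + 0.0004 + 0.0004 + 0.0441 + 0.0100 = 0.2882
Σp_2ᵢ² = 0.05² + 0.02² + 0.02² + 0.40² + 0.15² + 0.36² = 0.0025 + 0.0004 + 0.0004 + 0.1600 + 0.0225 + 0.1296 = 0.3154
O = 0.1018 / √(0.2882 × 0.3154) = 0.1018 / 0.30149 = 0.3377

0.34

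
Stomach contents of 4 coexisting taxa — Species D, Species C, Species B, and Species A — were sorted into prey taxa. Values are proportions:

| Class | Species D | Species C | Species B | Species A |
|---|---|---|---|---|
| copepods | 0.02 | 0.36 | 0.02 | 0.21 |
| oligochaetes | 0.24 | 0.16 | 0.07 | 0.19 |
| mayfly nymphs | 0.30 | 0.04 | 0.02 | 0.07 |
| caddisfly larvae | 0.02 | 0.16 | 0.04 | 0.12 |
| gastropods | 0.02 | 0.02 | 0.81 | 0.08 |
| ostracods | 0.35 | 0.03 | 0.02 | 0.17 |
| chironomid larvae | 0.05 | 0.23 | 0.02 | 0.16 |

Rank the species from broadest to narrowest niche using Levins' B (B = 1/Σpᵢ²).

Species A > Species C > Species D > Species B

Σp_Dᵢ² = 0.02² + 0.24² + 0.30² + 0.02² + 0.02² + 0.35² + 0.05² = 0.0004 + 0.0576 + 0.0900 + 0.0004 + 0.0004 + 0.1225 + 0.0025 = 0.2738
B_D = 1 / 0.2738 = 3.6523
Σp_Cᵢ² = 0.36² + 0.16² + 0.04² + 0.16² + 0.02² + 0.03² + 0.23² = 0.1296 + 0.0256 + 0.0016 + 0.0256 + 0.0004 + 0.0009 + 0.0529 = 0.2366
B_C = 1 / 0.2366 = 4.2265
Σp_Bᵢ² = 0.02² + 0.07² + 0.02² + 0.04² + 0.81² + 0.02² + 0.02² = 0.0004 + 0.0049 + 0.0004 + 0.0016 + 0.6561 + 0.0004 + 0.0004 = 0.6642
B_B = 1 / 0.6642 = 1.5056
Σp_Aᵢ² = 0.21² + 0.19² + 0.07² + 0.12² + 0.08² + 0.17² + 0.16² = 0.0441 + 0.0361 + 0.0049 + 0.0144 + 0.0064 + 0.0289 + 0.0256 = 0.1604
B_A = 1 / 0.1604 = 6.2344
Ranking by B (broadest → narrowest): Species A (6.23) > Species C (4.23) > Species D (3.65) > Species B (1.51)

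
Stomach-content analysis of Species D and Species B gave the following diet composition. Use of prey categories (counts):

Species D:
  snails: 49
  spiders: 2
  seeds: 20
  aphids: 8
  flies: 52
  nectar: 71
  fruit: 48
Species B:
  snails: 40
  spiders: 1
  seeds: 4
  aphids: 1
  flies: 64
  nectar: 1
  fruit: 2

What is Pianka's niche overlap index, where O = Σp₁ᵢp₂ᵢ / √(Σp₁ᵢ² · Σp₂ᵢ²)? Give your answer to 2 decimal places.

0.65

Proportions for Species D (n=250): 49/250=0.1960, 2/250=0.0080, 20/250=0.0800, 8/250=0.0320, 52/250=0.2080, 71/250=0.2840, 48/250=0.1920
Proportions for Species B (n=113): 40/113=0.3540, 1/113=0.0088, 4/113=0.0354, 1/113=0.0088, 64/113=0.5664, 1/113=0.0088, 2/113=0.0177
Σ p₁ᵢp₂ᵢ = 0.069384 + 0.000070 + 0.002832 + 0.000282 + 0.117811 + 0.002499 + 0.003398 = 0.196276
Σp_1ᵢ² = 0.1960² + 0.0080² + 0.0800² + 0.0320² + 0.2080² + 0.2840² + 0.1920² = 0.038416 + 0.000064 + 0.006400 + 0.001024 + 0.043264 + 0.080656 + 0.036864 = 0.206688
Σp_2ᵢ² = 0.3540² + 0.0088² + 0.0354² + 0.0088² + 0.5664² + 0.0088² + 0.0177² = 0.125316 + 0.000077 + 0.001253 + 0.000077 + 0.320809 + 0.000077 + 0.000313 = 0.447922
O = 0.196276 / √(0.206688 × 0.447922) = 0.196276 / 0.3042698 = 0.6451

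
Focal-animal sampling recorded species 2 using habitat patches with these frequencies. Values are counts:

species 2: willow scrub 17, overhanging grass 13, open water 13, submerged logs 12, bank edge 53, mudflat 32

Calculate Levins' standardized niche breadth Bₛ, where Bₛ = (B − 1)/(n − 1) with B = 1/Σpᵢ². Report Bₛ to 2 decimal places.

Proportions for species 2 (n=140): 17/140=0.1214, 13/140=0.0929, 13/140=0.0929, 12/140=0.0857, 53/140=0.3786, 32/140=0.2286
Σpᵢ² = 0.1214² + 0.0929² + 0.0929² + 0.0857² + 0.3786² + 0.2286² = 0.014738 + 0.008630 + 0.008630 + 0.007344 + 0.143338 + 0.052258 = 0.234938
B = 1 / 0.234938 = 4.2564
Bₛ = (B − 1)/(n − 1) = (4.2564 − 1)/(6 − 1) = 3.2564/5 = 0.6513

0.65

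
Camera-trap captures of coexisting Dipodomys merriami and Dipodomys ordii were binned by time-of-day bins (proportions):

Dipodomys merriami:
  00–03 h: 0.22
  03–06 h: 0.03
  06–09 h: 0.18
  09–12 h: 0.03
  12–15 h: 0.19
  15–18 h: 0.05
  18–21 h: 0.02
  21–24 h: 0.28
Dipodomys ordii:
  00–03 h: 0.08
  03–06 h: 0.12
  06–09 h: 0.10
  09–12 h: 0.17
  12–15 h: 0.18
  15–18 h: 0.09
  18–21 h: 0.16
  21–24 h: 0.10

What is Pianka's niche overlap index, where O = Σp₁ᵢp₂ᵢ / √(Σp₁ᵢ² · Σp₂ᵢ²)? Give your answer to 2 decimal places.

0.69

Σ p₁ᵢp₂ᵢ = 0.0176 + 0.0036 + 0.0180 + 0.0051 + 0.0342 + 0.0045 + 0.0032 + 0.0280 = 0.1142
Σp_1ᵢ² = 0.22² + 0.03² + 0.18² + 0.03² + 0.19² + 0.05² + 0.02² + 0.28² = 0.0484 + 0.0009 + 0.0324 + 0.0009 + 0.0361 + 0.0025 + 0.0004 + 0.0784 = 0.2000
Σp_2ᵢ² = 0.08² + 0.12² + 0.10² + 0.17² + 0.18² + 0.09² + 0.16² + 0.10² = 0.0064 + 0.0144 + 0.0100 + 0.0289 + 0.0324 + 0.0081 + 0.0256 + 0.0100 = 0.1358
O = 0.1142 / √(0.2000 × 0.1358) = 0.1142 / 0.16480 = 0.6930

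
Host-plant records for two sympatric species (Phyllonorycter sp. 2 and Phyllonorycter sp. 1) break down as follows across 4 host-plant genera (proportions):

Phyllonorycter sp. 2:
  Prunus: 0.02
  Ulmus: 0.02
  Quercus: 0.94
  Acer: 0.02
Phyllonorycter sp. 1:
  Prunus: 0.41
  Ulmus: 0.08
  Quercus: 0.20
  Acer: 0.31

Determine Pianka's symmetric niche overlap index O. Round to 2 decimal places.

Σ p₁ᵢp₂ᵢ = 0.0082 + 0.0016 + 0.1880 + 0.0062 = 0.2040
Σp_1ᵢ² = 0.02² + 0.02² + 0.94² + 0.02² = 0.0004 + 0.0004 + 0.8836 + 0.0004 = 0.8848
Σp_2ᵢ² = 0.41² + 0.08² + 0.20² + 0.31² = 0.1681 + 0.0064 + 0.0400 + 0.0961 = 0.3106
O = 0.2040 / √(0.8848 × 0.3106) = 0.2040 / 0.52423 = 0.3891

0.39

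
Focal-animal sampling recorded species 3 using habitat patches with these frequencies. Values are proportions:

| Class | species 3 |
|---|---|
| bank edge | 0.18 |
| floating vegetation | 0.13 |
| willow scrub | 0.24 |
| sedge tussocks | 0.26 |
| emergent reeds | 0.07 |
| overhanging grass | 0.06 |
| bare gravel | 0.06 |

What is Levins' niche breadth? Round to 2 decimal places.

Σpᵢ² = 0.18² + 0.13² + 0.24² + 0.26² + 0.07² + 0.06² + 0.06² = 0.0324 + 0.0169 + 0.0576 + 0.0676 + 0.0049 + 0.0036 + 0.0036 = 0.1866
B = 1 / 0.1866 = 5.3591

5.36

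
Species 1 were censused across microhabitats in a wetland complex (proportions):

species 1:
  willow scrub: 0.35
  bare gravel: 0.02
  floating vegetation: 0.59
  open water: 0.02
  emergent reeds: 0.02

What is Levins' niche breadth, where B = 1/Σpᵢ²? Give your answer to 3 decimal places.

2.120

Σpᵢ² = 0.35² + 0.02² + 0.59² + 0.02² + 0.02² = 0.1225 + 0.0004 + 0.3481 + 0.0004 + 0.0004 = 0.4718
B = 1 / 0.4718 = 2.11954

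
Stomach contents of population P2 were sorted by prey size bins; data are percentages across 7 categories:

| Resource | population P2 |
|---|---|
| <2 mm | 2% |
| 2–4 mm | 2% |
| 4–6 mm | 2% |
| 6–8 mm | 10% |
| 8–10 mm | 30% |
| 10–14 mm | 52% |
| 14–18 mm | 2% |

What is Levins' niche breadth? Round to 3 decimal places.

Convert percentages to proportions (divide by 100).
Σpᵢ² = 0.02² + 0.02² + 0.02² + 0.10² + 0.30² + 0.52² + 0.02² = 0.0004 + 0.0004 + 0.0004 + 0.0100 + 0.0900 + 0.2704 + 0.0004 = 0.3720
B = 1 / 0.3720 = 2.68817

2.688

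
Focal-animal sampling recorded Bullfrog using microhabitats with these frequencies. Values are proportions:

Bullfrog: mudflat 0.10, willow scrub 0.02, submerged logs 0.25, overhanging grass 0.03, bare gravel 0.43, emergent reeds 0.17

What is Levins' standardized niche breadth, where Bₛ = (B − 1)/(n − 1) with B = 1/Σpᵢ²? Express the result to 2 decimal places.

Σpᵢ² = 0.10² + 0.02² + 0.25² + 0.03² + 0.43² + 0.17² = 0.0100 + 0.0004 + 0.0625 + 0.0009 + 0.1849 + 0.0289 = 0.2876
B = 1 / 0.2876 = 3.4771
Bₛ = (B − 1)/(n − 1) = (3.4771 − 1)/(6 − 1) = 2.4771/5 = 0.4954

0.50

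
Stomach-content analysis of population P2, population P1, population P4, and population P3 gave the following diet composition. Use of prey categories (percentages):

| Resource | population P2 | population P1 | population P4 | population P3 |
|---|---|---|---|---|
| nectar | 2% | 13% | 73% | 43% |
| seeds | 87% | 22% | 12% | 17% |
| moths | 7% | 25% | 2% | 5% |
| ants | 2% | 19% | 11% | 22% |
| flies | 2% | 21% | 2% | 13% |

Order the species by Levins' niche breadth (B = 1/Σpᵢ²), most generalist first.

Convert percentages to proportions (divide by 100).
Σp_P2ᵢ² = 0.02² + 0.87² + 0.07² + 0.02² + 0.02² = 0.0004 + 0.7569 + 0.0049 + 0.0004 + 0.0004 = 0.7630
B_P2 = 1 / 0.7630 = 1.3106
Σp_P1ᵢ² = 0.13² + 0.22² + 0.25² + 0.19² + 0.21² = 0.0169 + 0.0484 + 0.0625 + 0.0361 + 0.0441 = 0.2080
B_P1 = 1 / 0.2080 = 4.8077
Σp_P4ᵢ² = 0.73² + 0.12² + 0.02² + 0.11² + 0.02² = 0.5329 + 0.0144 + 0.0004 + 0.0121 + 0.0004 = 0.5602
B_P4 = 1 / 0.5602 = 1.7851
Σp_P3ᵢ² = 0.43² + 0.17² + 0.05² + 0.22² + 0.13² = 0.1849 + 0.0289 + 0.0025 + 0.0484 + 0.0169 = 0.2816
B_P3 = 1 / 0.2816 = 3.5511
Ranking by B (broadest → narrowest): population P1 (4.81) > population P3 (3.55) > population P4 (1.79) > population P2 (1.31)

population P1 > population P3 > population P4 > population P2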